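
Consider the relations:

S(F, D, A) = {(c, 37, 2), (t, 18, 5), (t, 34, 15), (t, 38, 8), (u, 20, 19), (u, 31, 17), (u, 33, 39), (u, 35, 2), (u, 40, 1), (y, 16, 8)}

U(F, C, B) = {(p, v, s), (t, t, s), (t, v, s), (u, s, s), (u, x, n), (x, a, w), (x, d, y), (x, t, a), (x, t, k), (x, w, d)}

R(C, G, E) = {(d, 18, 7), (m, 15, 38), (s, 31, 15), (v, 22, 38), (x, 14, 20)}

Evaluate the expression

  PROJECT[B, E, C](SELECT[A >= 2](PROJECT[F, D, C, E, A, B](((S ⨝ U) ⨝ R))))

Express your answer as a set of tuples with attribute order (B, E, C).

S ⋈ U (natural join on F): {(t, 18, 5, t, s), (t, 18, 5, v, s), (t, 34, 15, t, s), (t, 34, 15, v, s), (t, 38, 8, t, s), (t, 38, 8, v, s), (u, 20, 19, s, s), (u, 20, 19, x, n), (u, 31, 17, s, s), (u, 31, 17, x, n), (u, 33, 39, s, s), (u, 33, 39, x, n), (u, 35, 2, s, s), (u, 35, 2, x, n), (u, 40, 1, s, s), (u, 40, 1, x, n)}
(S ⨝ U) ⋈ R (natural join on C): {(t, 18, 5, v, s, 22, 38), (t, 34, 15, v, s, 22, 38), (t, 38, 8, v, s, 22, 38), (u, 20, 19, s, s, 31, 15), (u, 20, 19, x, n, 14, 20), (u, 31, 17, s, s, 31, 15), (u, 31, 17, x, n, 14, 20), (u, 33, 39, s, s, 31, 15), (u, 33, 39, x, n, 14, 20), (u, 35, 2, s, s, 31, 15), (u, 35, 2, x, n, 14, 20), (u, 40, 1, s, s, 31, 15), (u, 40, 1, x, n, 14, 20)}
Keep only column(s) F, D, C, E, A, B: {(t, 18, v, 38, 5, s), (t, 34, v, 38, 15, s), (t, 38, v, 38, 8, s), (u, 20, s, 15, 19, s), (u, 20, x, 20, 19, n), (u, 31, s, 15, 17, s), (u, 31, x, 20, 17, n), (u, 33, s, 15, 39, s), (u, 33, x, 20, 39, n), (u, 35, s, 15, 2, s), (u, 35, x, 20, 2, n), (u, 40, s, 15, 1, s), (u, 40, x, 20, 1, n)}
Apply σ_{A >= 2}; surviving tuples: {(t, 18, v, 38, 5, s), (t, 34, v, 38, 15, s), (t, 38, v, 38, 8, s), (u, 20, s, 15, 19, s), (u, 20, x, 20, 19, n), (u, 31, s, 15, 17, s), (u, 31, x, 20, 17, n), (u, 33, s, 15, 39, s), (u, 33, x, 20, 39, n), (u, 35, s, 15, 2, s), (u, 35, x, 20, 2, n)}
Keep only column(s) B, E, C (8 duplicate(s) eliminated): {(n, 20, x), (s, 15, s), (s, 38, v)}

{(n, 20, x), (s, 15, s), (s, 38, v)}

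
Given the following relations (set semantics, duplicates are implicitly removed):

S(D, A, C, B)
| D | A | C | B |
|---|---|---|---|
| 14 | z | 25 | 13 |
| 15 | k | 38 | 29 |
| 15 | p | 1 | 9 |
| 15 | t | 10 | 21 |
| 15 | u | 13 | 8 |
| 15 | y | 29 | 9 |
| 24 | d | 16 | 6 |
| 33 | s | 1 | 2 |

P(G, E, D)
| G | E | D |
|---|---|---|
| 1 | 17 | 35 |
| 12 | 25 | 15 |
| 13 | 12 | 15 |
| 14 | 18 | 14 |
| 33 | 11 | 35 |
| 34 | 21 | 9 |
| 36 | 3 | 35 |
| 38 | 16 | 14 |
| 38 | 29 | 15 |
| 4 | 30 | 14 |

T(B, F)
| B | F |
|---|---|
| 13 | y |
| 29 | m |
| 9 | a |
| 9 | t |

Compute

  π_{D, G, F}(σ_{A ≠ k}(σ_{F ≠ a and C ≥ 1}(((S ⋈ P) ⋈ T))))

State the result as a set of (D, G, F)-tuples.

S ⋈ P (natural join on D): {(14, z, 25, 13, 14, 18), (14, z, 25, 13, 38, 16), (14, z, 25, 13, 4, 30), (15, k, 38, 29, 12, 25), (15, k, 38, 29, 13, 12), (15, k, 38, 29, 38, 29), (15, p, 1, 9, 12, 25), (15, p, 1, 9, 13, 12), (15, p, 1, 9, 38, 29), (15, t, 10, 21, 12, 25), (15, t, 10, 21, 13, 12), (15, t, 10, 21, 38, 29), (15, u, 13, 8, 12, 25), (15, u, 13, 8, 13, 12), (15, u, 13, 8, 38, 29), (15, y, 29, 9, 12, 25), (15, y, 29, 9, 13, 12), (15, y, 29, 9, 38, 29)}
(S ⋈ P) ⋈ T (natural join on B): {(14, z, 25, 13, 14, 18, y), (14, z, 25, 13, 38, 16, y), (14, z, 25, 13, 4, 30, y), (15, k, 38, 29, 12, 25, m), (15, k, 38, 29, 13, 12, m), (15, k, 38, 29, 38, 29, m), (15, p, 1, 9, 12, 25, a), (15, p, 1, 9, 12, 25, t), (15, p, 1, 9, 13, 12, a), (15, p, 1, 9, 13, 12, t), (15, p, 1, 9, 38, 29, a), (15, p, 1, 9, 38, 29, t), (15, y, 29, 9, 12, 25, a), (15, y, 29, 9, 12, 25, t), (15, y, 29, 9, 13, 12, a), (15, y, 29, 9, 13, 12, t), (15, y, 29, 9, 38, 29, a), (15, y, 29, 9, 38, 29, t)}
σ[F ≠ a and C ≥ 1]: keep tuples satisfying F ≠ a and C ≥ 1 → {(14, z, 25, 13, 14, 18, y), (14, z, 25, 13, 38, 16, y), (14, z, 25, 13, 4, 30, y), (15, k, 38, 29, 12, 25, m), (15, k, 38, 29, 13, 12, m), (15, k, 38, 29, 38, 29, m), (15, p, 1, 9, 12, 25, t), (15, p, 1, 9, 13, 12, t), (15, p, 1, 9, 38, 29, t), (15, y, 29, 9, 12, 25, t), (15, y, 29, 9, 13, 12, t), (15, y, 29, 9, 38, 29, t)}
σ[A ≠ k]: keep tuples satisfying A ≠ k → {(14, z, 25, 13, 14, 18, y), (14, z, 25, 13, 38, 16, y), (14, z, 25, 13, 4, 30, y), (15, p, 1, 9, 12, 25, t), (15, p, 1, 9, 13, 12, t), (15, p, 1, 9, 38, 29, t), (15, y, 29, 9, 12, 25, t), (15, y, 29, 9, 13, 12, t), (15, y, 29, 9, 38, 29, t)}
π[D, G, F]: project onto (D, G, F) (3 duplicate(s) eliminated) → {(14, 14, y), (14, 38, y), (14, 4, y), (15, 12, t), (15, 13, t), (15, 38, t)}

{(14, 14, y), (14, 38, y), (14, 4, y), (15, 12, t), (15, 13, t), (15, 38, t)}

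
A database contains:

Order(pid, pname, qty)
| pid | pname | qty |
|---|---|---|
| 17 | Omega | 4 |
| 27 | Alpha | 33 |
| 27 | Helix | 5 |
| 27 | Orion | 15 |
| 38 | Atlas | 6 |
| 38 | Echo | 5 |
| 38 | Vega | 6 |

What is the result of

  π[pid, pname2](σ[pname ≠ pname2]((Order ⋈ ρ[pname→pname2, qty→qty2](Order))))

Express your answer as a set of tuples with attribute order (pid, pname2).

ρ[pname→pname2, qty→qty2]: schema becomes (pid, pname2, qty2); tuples unchanged.
Joining Order and ρ[pname→pname2, qty→qty2](Order) on pid yields {(17, Omega, 4, Omega, 4), (27, Alpha, 33, Alpha, 33), (27, Alpha, 33, Helix, 5), (27, Alpha, 33, Orion, 15), (27, Helix, 5, Alpha, 33), (27, Helix, 5, Helix, 5), (27, Helix, 5, Orion, 15), (27, Orion, 15, Alpha, 33), (27, Orion, 15, Helix, 5), (27, Orion, 15, Orion, 15), (38, Atlas, 6, Atlas, 6), (38, Atlas, 6, Echo, 5), (38, Atlas, 6, Vega, 6), (38, Echo, 5, Atlas, 6), (38, Echo, 5, Echo, 5), (38, Echo, 5, Vega, 6), (38, Vega, 6, Atlas, 6), (38, Vega, 6, Echo, 5), (38, Vega, 6, Vega, 6)}.
Filtering on pname ≠ pname2 leaves {(27, Alpha, 33, Helix, 5), (27, Alpha, 33, Orion, 15), (27, Helix, 5, Alpha, 33), (27, Helix, 5, Orion, 15), (27, Orion, 15, Alpha, 33), (27, Orion, 15, Helix, 5), (38, Atlas, 6, Echo, 5), (38, Atlas, 6, Vega, 6), (38, Echo, 5, Atlas, 6), (38, Echo, 5, Vega, 6), (38, Vega, 6, Atlas, 6), (38, Vega, 6, Echo, 5)}.
Projecting to pid, pname2 (6 duplicate(s) eliminated): {(27, Alpha), (27, Helix), (27, Orion), (38, Atlas), (38, Echo), (38, Vega)}

{(27, Alpha), (27, Helix), (27, Orion), (38, Atlas), (38, Echo), (38, Vega)}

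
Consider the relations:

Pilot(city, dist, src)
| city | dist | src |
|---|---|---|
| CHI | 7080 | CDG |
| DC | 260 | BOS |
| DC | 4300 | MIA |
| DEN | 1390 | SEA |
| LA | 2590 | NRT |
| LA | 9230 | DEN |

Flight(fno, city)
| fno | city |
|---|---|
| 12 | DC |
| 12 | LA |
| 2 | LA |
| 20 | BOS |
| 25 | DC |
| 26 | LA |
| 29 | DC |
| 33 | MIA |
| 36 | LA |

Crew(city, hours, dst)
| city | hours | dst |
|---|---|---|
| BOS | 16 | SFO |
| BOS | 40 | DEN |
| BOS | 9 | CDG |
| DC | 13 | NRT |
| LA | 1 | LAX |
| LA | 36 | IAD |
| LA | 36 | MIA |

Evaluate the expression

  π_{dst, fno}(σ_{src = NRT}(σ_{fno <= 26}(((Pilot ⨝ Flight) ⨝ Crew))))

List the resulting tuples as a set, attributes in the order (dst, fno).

Joining Pilot and Flight on city yields {(DC, 260, BOS, 12), (DC, 260, BOS, 25), (DC, 260, BOS, 29), (DC, 4300, MIA, 12), (DC, 4300, MIA, 25), (DC, 4300, MIA, 29), (LA, 2590, NRT, 12), (LA, 2590, NRT, 2), (LA, 2590, NRT, 26), (LA, 2590, NRT, 36), (LA, 9230, DEN, 12), (LA, 9230, DEN, 2), (LA, 9230, DEN, 26), (LA, 9230, DEN, 36)}.
Joining (Pilot ⨝ Flight) and Crew on city yields {(DC, 260, BOS, 12, 13, NRT), (DC, 260, BOS, 25, 13, NRT), (DC, 260, BOS, 29, 13, NRT), (DC, 4300, MIA, 12, 13, NRT), (DC, 4300, MIA, 25, 13, NRT), (DC, 4300, MIA, 29, 13, NRT), (LA, 2590, NRT, 12, 1, LAX), (LA, 2590, NRT, 12, 36, IAD), (LA, 2590, NRT, 12, 36, MIA), (LA, 2590, NRT, 2, 1, LAX), (LA, 2590, NRT, 2, 36, IAD), (LA, 2590, NRT, 2, 36, MIA), (LA, 2590, NRT, 26, 1, LAX), (LA, 2590, NRT, 26, 36, IAD), (LA, 2590, NRT, 26, 36, MIA), (LA, 2590, NRT, 36, 1, LAX), (LA, 2590, NRT, 36, 36, IAD), (LA, 2590, NRT, 36, 36, MIA), (LA, 9230, DEN, 12, 1, LAX), (LA, 9230, DEN, 12, 36, IAD), (LA, 9230, DEN, 12, 36, MIA), (LA, 9230, DEN, 2, 1, LAX), (LA, 9230, DEN, 2, 36, IAD), (LA, 9230, DEN, 2, 36, MIA), (LA, 9230, DEN, 26, 1, LAX), (LA, 9230, DEN, 26, 36, IAD), (LA, 9230, DEN, 26, 36, MIA), (LA, 9230, DEN, 36, 1, LAX), (LA, 9230, DEN, 36, 36, IAD), (LA, 9230, DEN, 36, 36, MIA)}.
Filtering on fno <= 26 leaves {(DC, 260, BOS, 12, 13, NRT), (DC, 260, BOS, 25, 13, NRT), (DC, 4300, MIA, 12, 13, NRT), (DC, 4300, MIA, 25, 13, NRT), (LA, 2590, NRT, 12, 1, LAX), (LA, 2590, NRT, 12, 36, IAD), (LA, 2590, NRT, 12, 36, MIA), (LA, 2590, NRT, 2, 1, LAX), (LA, 2590, NRT, 2, 36, IAD), (LA, 2590, NRT, 2, 36, MIA), (LA, 2590, NRT, 26, 1, LAX), (LA, 2590, NRT, 26, 36, IAD), (LA, 2590, NRT, 26, 36, MIA), (LA, 9230, DEN, 12, 1, LAX), (LA, 9230, DEN, 12, 36, IAD), (LA, 9230, DEN, 12, 36, MIA), (LA, 9230, DEN, 2, 1, LAX), (LA, 9230, DEN, 2, 36, IAD), (LA, 9230, DEN, 2, 36, MIA), (LA, 9230, DEN, 26, 1, LAX), (LA, 9230, DEN, 26, 36, IAD), (LA, 9230, DEN, 26, 36, MIA)}.
Filtering on src = NRT leaves {(LA, 2590, NRT, 12, 1, LAX), (LA, 2590, NRT, 12, 36, IAD), (LA, 2590, NRT, 12, 36, MIA), (LA, 2590, NRT, 2, 1, LAX), (LA, 2590, NRT, 2, 36, IAD), (LA, 2590, NRT, 2, 36, MIA), (LA, 2590, NRT, 26, 1, LAX), (LA, 2590, NRT, 26, 36, IAD), (LA, 2590, NRT, 26, 36, MIA)}.
π_{dst, fno} gives {(IAD, 12), (IAD, 2), (IAD, 26), (LAX, 12), (LAX, 2), (LAX, 26), (MIA, 12), (MIA, 2), (MIA, 26)}.

{(IAD, 12), (IAD, 2), (IAD, 26), (LAX, 12), (LAX, 2), (LAX, 26), (MIA, 12), (MIA, 2), (MIA, 26)}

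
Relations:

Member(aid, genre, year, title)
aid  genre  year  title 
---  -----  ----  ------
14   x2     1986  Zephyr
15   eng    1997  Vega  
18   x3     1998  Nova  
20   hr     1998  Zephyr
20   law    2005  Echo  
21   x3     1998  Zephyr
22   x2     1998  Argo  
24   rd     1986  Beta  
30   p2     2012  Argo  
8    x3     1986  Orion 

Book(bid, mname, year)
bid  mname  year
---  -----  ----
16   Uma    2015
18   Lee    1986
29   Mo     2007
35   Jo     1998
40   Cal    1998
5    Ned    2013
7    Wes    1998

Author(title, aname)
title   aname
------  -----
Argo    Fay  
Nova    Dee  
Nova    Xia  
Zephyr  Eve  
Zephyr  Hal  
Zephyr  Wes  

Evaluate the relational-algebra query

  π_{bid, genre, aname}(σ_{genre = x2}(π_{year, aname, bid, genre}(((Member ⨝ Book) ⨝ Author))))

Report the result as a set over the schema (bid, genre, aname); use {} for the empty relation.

Joining Member and Book on year yields {(14, x2, 1986, Zephyr, 18, Lee), (18, x3, 1998, Nova, 35, Jo), (18, x3, 1998, Nova, 40, Cal), (18, x3, 1998, Nova, 7, Wes), (20, hr, 1998, Zephyr, 35, Jo), (20, hr, 1998, Zephyr, 40, Cal), (20, hr, 1998, Zephyr, 7, Wes), (21, x3, 1998, Zephyr, 35, Jo), (21, x3, 1998, Zephyr, 40, Cal), (21, x3, 1998, Zephyr, 7, Wes), (22, x2, 1998, Argo, 35, Jo), (22, x2, 1998, Argo, 40, Cal), (22, x2, 1998, Argo, 7, Wes), (24, rd, 1986, Beta, 18, Lee), (8, x3, 1986, Orion, 18, Lee)}.
Joining (Member ⨝ Book) and Author on title yields {(14, x2, 1986, Zephyr, 18, Lee, Eve), (14, x2, 1986, Zephyr, 18, Lee, Hal), (14, x2, 1986, Zephyr, 18, Lee, Wes), (18, x3, 1998, Nova, 35, Jo, Dee), (18, x3, 1998, Nova, 35, Jo, Xia), (18, x3, 1998, Nova, 40, Cal, Dee), (18, x3, 1998, Nova, 40, Cal, Xia), (18, x3, 1998, Nova, 7, Wes, Dee), (18, x3, 1998, Nova, 7, Wes, Xia), (20, hr, 1998, Zephyr, 35, Jo, Eve), (20, hr, 1998, Zephyr, 35, Jo, Hal), (20, hr, 1998, Zephyr, 35, Jo, Wes), (20, hr, 1998, Zephyr, 40, Cal, Eve), (20, hr, 1998, Zephyr, 40, Cal, Hal), (20, hr, 1998, Zephyr, 40, Cal, Wes), (20, hr, 1998, Zephyr, 7, Wes, Eve), (20, hr, 1998, Zephyr, 7, Wes, Hal), (20, hr, 1998, Zephyr, 7, Wes, Wes), (21, x3, 1998, Zephyr, 35, Jo, Eve), (21, x3, 1998, Zephyr, 35, Jo, Hal), (21, x3, 1998, Zephyr, 35, Jo, Wes), (21, x3, 1998, Zephyr, 40, Cal, Eve), (21, x3, 1998, Zephyr, 40, Cal, Hal), (21, x3, 1998, Zephyr, 40, Cal, Wes), (21, x3, 1998, Zephyr, 7, Wes, Eve), (21, x3, 1998, Zephyr, 7, Wes, Hal), (21, x3, 1998, Zephyr, 7, Wes, Wes), (22, x2, 1998, Argo, 35, Jo, Fay), (22, x2, 1998, Argo, 40, Cal, Fay), (22, x2, 1998, Argo, 7, Wes, Fay)}.
Projecting to year, aname, bid, genre: {(1986, Eve, 18, x2), (1986, Hal, 18, x2), (1986, Wes, 18, x2), (1998, Dee, 35, x3), (1998, Dee, 40, x3), (1998, Dee, 7, x3), (1998, Eve, 35, hr), (1998, Eve, 35, x3), (1998, Eve, 40, hr), (1998, Eve, 40, x3), (1998, Eve, 7, hr), (1998, Eve, 7, x3), (1998, Fay, 35, x2), (1998, Fay, 40, x2), (1998, Fay, 7, x2), (1998, Hal, 35, hr), (1998, Hal, 35, x3), (1998, Hal, 40, hr), (1998, Hal, 40, x3), (1998, Hal, 7, hr), (1998, Hal, 7, x3), (1998, Wes, 35, hr), (1998, Wes, 35, x3), (1998, Wes, 40, hr), (1998, Wes, 40, x3), (1998, Wes, 7, hr), (1998, Wes, 7, x3), (1998, Xia, 35, x3), (1998, Xia, 40, x3), (1998, Xia, 7, x3)}
Selection genre = x2: {(1986, Eve, 18, x2), (1986, Hal, 18, x2), (1986, Wes, 18, x2), (1998, Fay, 35, x2), (1998, Fay, 40, x2), (1998, Fay, 7, x2)}
Projecting to bid, genre, aname: {(18, x2, Eve), (18, x2, Hal), (18, x2, Wes), (35, x2, Fay), (40, x2, Fay), (7, x2, Fay)}

{(18, x2, Eve), (18, x2, Hal), (18, x2, Wes), (35, x2, Fay), (40, x2, Fay), (7, x2, Fay)}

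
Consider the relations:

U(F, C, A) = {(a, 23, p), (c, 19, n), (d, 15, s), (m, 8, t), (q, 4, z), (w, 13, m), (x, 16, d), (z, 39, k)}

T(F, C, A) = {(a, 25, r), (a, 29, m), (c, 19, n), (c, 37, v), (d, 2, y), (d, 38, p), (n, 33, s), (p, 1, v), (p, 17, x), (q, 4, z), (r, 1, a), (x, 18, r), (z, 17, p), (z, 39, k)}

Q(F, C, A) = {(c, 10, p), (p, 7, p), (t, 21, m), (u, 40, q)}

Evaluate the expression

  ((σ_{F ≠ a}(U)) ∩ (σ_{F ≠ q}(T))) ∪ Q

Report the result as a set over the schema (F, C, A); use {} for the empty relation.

Apply σ_{F ≠ a}; surviving tuples: {(c, 19, n), (d, 15, s), (m, 8, t), (q, 4, z), (w, 13, m), (x, 16, d), (z, 39, k)}
Apply σ_{F ≠ q}; surviving tuples: {(a, 25, r), (a, 29, m), (c, 19, n), (c, 37, v), (d, 2, y), (d, 38, p), (n, 33, s), (p, 1, v), (p, 17, x), (r, 1, a), (x, 18, r), (z, 17, p), (z, 39, k)}
Taking the intersection: {(c, 19, n), (z, 39, k)}
Taking the union: {(c, 10, p), (c, 19, n), (p, 7, p), (t, 21, m), (u, 40, q), (z, 39, k)}

{(c, 10, p), (c, 19, n), (p, 7, p), (t, 21, m), (u, 40, q), (z, 39, k)}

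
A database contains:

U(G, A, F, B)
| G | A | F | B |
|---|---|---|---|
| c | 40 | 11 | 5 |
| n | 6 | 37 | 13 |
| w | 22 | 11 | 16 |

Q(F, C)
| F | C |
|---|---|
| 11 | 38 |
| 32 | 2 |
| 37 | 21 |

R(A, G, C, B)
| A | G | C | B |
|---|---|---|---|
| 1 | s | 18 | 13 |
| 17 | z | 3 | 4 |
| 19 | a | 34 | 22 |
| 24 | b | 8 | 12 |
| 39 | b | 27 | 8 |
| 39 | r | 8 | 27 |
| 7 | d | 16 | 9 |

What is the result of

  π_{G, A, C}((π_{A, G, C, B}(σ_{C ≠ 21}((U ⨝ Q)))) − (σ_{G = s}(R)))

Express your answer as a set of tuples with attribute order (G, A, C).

Natural join on F: {(c, 40, 11, 5, 38), (n, 6, 37, 13, 21), (w, 22, 11, 16, 38)}
Apply σ_{C ≠ 21}; surviving tuples: {(c, 40, 11, 5, 38), (w, 22, 11, 16, 38)}
Projecting to A, G, C, B: {(22, w, 38, 16), (40, c, 38, 5)}
Apply σ_{G = s}; surviving tuples: {(1, s, 18, 13)}
Difference: {(22, w, 38, 16), (40, c, 38, 5)} with {(1, s, 18, 13)} → {(22, w, 38, 16), (40, c, 38, 5)}
Projecting to G, A, C: {(c, 40, 38), (w, 22, 38)}

{(c, 40, 38), (w, 22, 38)}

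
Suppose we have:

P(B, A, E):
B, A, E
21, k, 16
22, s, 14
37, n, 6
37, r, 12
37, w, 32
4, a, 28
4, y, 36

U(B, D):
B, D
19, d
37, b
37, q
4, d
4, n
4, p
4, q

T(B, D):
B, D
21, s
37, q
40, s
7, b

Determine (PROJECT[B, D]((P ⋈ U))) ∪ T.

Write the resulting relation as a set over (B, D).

Natural join on B: {(37, n, 6, b), (37, n, 6, q), (37, r, 12, b), (37, r, 12, q), (37, w, 32, b), (37, w, 32, q), (4, a, 28, d), (4, a, 28, n), (4, a, 28, p), (4, a, 28, q), (4, y, 36, d), (4, y, 36, n), (4, y, 36, p), (4, y, 36, q)}
π[B, D]: project onto (B, D) (8 duplicate(s) eliminated) → {(37, b), (37, q), (4, d), (4, n), (4, p), (4, q)}
Taking the union: {(21, s), (37, b), (37, q), (4, d), (4, n), (4, p), (4, q), (40, s), (7, b)}

{(21, s), (37, b), (37, q), (4, d), (4, n), (4, p), (4, q), (40, s), (7, b)}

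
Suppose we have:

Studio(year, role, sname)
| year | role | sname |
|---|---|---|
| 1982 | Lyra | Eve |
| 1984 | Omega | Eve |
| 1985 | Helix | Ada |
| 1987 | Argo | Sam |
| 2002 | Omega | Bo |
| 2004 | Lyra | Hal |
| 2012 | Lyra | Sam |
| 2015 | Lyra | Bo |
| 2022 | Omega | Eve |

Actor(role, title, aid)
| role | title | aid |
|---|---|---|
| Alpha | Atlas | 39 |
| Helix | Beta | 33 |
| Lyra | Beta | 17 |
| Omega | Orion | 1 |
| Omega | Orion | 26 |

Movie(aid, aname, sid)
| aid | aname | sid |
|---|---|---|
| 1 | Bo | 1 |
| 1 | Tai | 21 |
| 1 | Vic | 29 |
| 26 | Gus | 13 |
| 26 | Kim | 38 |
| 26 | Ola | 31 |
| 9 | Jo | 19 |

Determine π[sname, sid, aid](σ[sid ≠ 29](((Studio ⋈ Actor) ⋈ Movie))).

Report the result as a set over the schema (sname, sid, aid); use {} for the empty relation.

Natural join on role: {(1982, Lyra, Eve, Beta, 17), (1984, Omega, Eve, Orion, 1), (1984, Omega, Eve, Orion, 26), (1985, Helix, Ada, Beta, 33), (2002, Omega, Bo, Orion, 1), (2002, Omega, Bo, Orion, 26), (2004, Lyra, Hal, Beta, 17), (2012, Lyra, Sam, Beta, 17), (2015, Lyra, Bo, Beta, 17), (2022, Omega, Eve, Orion, 1), (2022, Omega, Eve, Orion, 26)}
Natural join on aid: {(1984, Omega, Eve, Orion, 1, Bo, 1), (1984, Omega, Eve, Orion, 1, Tai, 21), (1984, Omega, Eve, Orion, 1, Vic, 29), (1984, Omega, Eve, Orion, 26, Gus, 13), (1984, Omega, Eve, Orion, 26, Kim, 38), (1984, Omega, Eve, Orion, 26, Ola, 31), (2002, Omega, Bo, Orion, 1, Bo, 1), (2002, Omega, Bo, Orion, 1, Tai, 21), (2002, Omega, Bo, Orion, 1, Vic, 29), (2002, Omega, Bo, Orion, 26, Gus, 13), (2002, Omega, Bo, Orion, 26, Kim, 38), (2002, Omega, Bo, Orion, 26, Ola, 31), (2022, Omega, Eve, Orion, 1, Bo, 1), (2022, Omega, Eve, Orion, 1, Tai, 21), (2022, Omega, Eve, Orion, 1, Vic, 29), (2022, Omega, Eve, Orion, 26, Gus, 13), (2022, Omega, Eve, Orion, 26, Kim, 38), (2022, Omega, Eve, Orion, 26, Ola, 31)}
Selection sid ≠ 29: {(1984, Omega, Eve, Orion, 1, Bo, 1), (1984, Omega, Eve, Orion, 1, Tai, 21), (1984, Omega, Eve, Orion, 26, Gus, 13), (1984, Omega, Eve, Orion, 26, Kim, 38), (1984, Omega, Eve, Orion, 26, Ola, 31), (2002, Omega, Bo, Orion, 1, Bo, 1), (2002, Omega, Bo, Orion, 1, Tai, 21), (2002, Omega, Bo, Orion, 26, Gus, 13), (2002, Omega, Bo, Orion, 26, Kim, 38), (2002, Omega, Bo, Orion, 26, Ola, 31), (2022, Omega, Eve, Orion, 1, Bo, 1), (2022, Omega, Eve, Orion, 1, Tai, 21), (2022, Omega, Eve, Orion, 26, Gus, 13), (2022, Omega, Eve, Orion, 26, Kim, 38), (2022, Omega, Eve, Orion, 26, Ola, 31)}
Projecting to sname, sid, aid (5 duplicate(s) eliminated): {(Bo, 1, 1), (Bo, 13, 26), (Bo, 21, 1), (Bo, 31, 26), (Bo, 38, 26), (Eve, 1, 1), (Eve, 13, 26), (Eve, 21, 1), (Eve, 31, 26), (Eve, 38, 26)}

{(Bo, 1, 1), (Bo, 13, 26), (Bo, 21, 1), (Bo, 31, 26), (Bo, 38, 26), (Eve, 1, 1), (Eve, 13, 26), (Eve, 21, 1), (Eve, 31, 26), (Eve, 38, 26)}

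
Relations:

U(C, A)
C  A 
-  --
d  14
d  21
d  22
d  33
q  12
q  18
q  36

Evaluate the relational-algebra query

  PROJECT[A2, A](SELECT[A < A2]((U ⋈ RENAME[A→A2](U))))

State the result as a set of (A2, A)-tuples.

ρ[A→A2]: schema becomes (C, A2); tuples unchanged.
Natural join on C: {(d, 14, 14), (d, 14, 21), (d, 14, 22), (d, 14, 33), (d, 21, 14), (d, 21, 21), (d, 21, 22), (d, 21, 33), (d, 22, 14), (d, 22, 21), (d, 22, 22), (d, 22, 33), (d, 33, 14), (d, 33, 21), (d, 33, 22), (d, 33, 33), (q, 12, 12), (q, 12, 18), (q, 12, 36), (q, 18, 12), (q, 18, 18), (q, 18, 36), (q, 36, 12), (q, 36, 18), (q, 36, 36)}
Selection A < A2: {(d, 14, 21), (d, 14, 22), (d, 14, 33), (d, 21, 22), (d, 21, 33), (d, 22, 33), (q, 12, 18), (q, 12, 36), (q, 18, 36)}
π[A2, A]: project onto (A2, A) → {(18, 12), (21, 14), (22, 14), (22, 21), (33, 14), (33, 21), (33, 22), (36, 12), (36, 18)}

{(18, 12), (21, 14), (22, 14), (22, 21), (33, 14), (33, 21), (33, 22), (36, 12), (36, 18)}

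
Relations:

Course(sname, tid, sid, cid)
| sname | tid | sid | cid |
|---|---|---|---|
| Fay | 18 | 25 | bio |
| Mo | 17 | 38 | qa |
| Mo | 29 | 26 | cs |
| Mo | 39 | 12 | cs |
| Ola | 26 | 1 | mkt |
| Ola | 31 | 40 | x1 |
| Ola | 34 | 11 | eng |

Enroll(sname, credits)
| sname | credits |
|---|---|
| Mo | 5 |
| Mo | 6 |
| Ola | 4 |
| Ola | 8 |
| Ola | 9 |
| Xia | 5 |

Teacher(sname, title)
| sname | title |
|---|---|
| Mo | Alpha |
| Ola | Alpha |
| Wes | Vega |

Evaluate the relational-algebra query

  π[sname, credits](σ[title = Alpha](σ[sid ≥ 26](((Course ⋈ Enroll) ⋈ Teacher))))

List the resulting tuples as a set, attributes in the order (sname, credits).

Natural join on sname: {(Mo, 17, 38, qa, 5), (Mo, 17, 38, qa, 6), (Mo, 29, 26, cs, 5), (Mo, 29, 26, cs, 6), (Mo, 39, 12, cs, 5), (Mo, 39, 12, cs, 6), (Ola, 26, 1, mkt, 4), (Ola, 26, 1, mkt, 8), (Ola, 26, 1, mkt, 9), (Ola, 31, 40, x1, 4), (Ola, 31, 40, x1, 8), (Ola, 31, 40, x1, 9), (Ola, 34, 11, eng, 4), (Ola, 34, 11, eng, 8), (Ola, 34, 11, eng, 9)}
Natural join on sname: {(Mo, 17, 38, qa, 5, Alpha), (Mo, 17, 38, qa, 6, Alpha), (Mo, 29, 26, cs, 5, Alpha), (Mo, 29, 26, cs, 6, Alpha), (Mo, 39, 12, cs, 5, Alpha), (Mo, 39, 12, cs, 6, Alpha), (Ola, 26, 1, mkt, 4, Alpha), (Ola, 26, 1, mkt, 8, Alpha), (Ola, 26, 1, mkt, 9, Alpha), (Ola, 31, 40, x1, 4, Alpha), (Ola, 31, 40, x1, 8, Alpha), (Ola, 31, 40, x1, 9, Alpha), (Ola, 34, 11, eng, 4, Alpha), (Ola, 34, 11, eng, 8, Alpha), (Ola, 34, 11, eng, 9, Alpha)}
Filtering on sid ≥ 26 leaves {(Mo, 17, 38, qa, 5, Alpha), (Mo, 17, 38, qa, 6, Alpha), (Mo, 29, 26, cs, 5, Alpha), (Mo, 29, 26, cs, 6, Alpha), (Ola, 31, 40, x1, 4, Alpha), (Ola, 31, 40, x1, 8, Alpha), (Ola, 31, 40, x1, 9, Alpha)}.
Filtering on title = Alpha leaves {(Mo, 17, 38, qa, 5, Alpha), (Mo, 17, 38, qa, 6, Alpha), (Mo, 29, 26, cs, 5, Alpha), (Mo, 29, 26, cs, 6, Alpha), (Ola, 31, 40, x1, 4, Alpha), (Ola, 31, 40, x1, 8, Alpha), (Ola, 31, 40, x1, 9, Alpha)}.
Keep only column(s) sname, credits (2 duplicate(s) eliminated): {(Mo, 5), (Mo, 6), (Ola, 4), (Ola, 8), (Ola, 9)}

{(Mo, 5), (Mo, 6), (Ola, 4), (Ola, 8), (Ola, 9)}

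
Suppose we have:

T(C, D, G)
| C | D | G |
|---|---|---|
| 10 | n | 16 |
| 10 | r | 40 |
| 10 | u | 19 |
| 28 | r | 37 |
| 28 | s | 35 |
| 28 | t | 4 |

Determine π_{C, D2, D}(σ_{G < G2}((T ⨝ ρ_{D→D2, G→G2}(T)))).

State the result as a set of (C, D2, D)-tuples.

{(10, r, n), (10, r, u), (10, u, n), (28, r, s), (28, r, t), (28, s, t)}

ρ[D→D2, G→G2]: schema becomes (C, D2, G2); tuples unchanged.
Natural join on C: {(10, n, 16, n, 16), (10, n, 16, r, 40), (10, n, 16, u, 19), (10, r, 40, n, 16), (10, r, 40, r, 40), (10, r, 40, u, 19), (10, u, 19, n, 16), (10, u, 19, r, 40), (10, u, 19, u, 19), (28, r, 37, r, 37), (28, r, 37, s, 35), (28, r, 37, t, 4), (28, s, 35, r, 37), (28, s, 35, s, 35), (28, s, 35, t, 4), (28, t, 4, r, 37), (28, t, 4, s, 35), (28, t, 4, t, 4)}
Filtering on G < G2 leaves {(10, n, 16, r, 40), (10, n, 16, u, 19), (10, u, 19, r, 40), (28, s, 35, r, 37), (28, t, 4, r, 37), (28, t, 4, s, 35)}.
Projecting to C, D2, D: {(10, r, n), (10, r, u), (10, u, n), (28, r, s), (28, r, t), (28, s, t)}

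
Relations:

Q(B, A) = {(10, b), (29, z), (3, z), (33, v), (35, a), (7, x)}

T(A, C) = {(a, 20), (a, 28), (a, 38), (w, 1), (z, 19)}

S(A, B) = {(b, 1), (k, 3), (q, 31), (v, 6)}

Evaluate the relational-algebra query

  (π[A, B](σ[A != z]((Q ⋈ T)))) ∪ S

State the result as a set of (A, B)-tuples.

{(a, 35), (b, 1), (k, 3), (q, 31), (v, 6)}

Q ⋈ T (natural join on A): {(29, z, 19), (3, z, 19), (35, a, 20), (35, a, 28), (35, a, 38)}
Apply σ_{A != z}; surviving tuples: {(35, a, 20), (35, a, 28), (35, a, 38)}
Keep only column(s) A, B (2 duplicate(s) eliminated): {(a, 35)}
Taking the union: {(a, 35), (b, 1), (k, 3), (q, 31), (v, 6)}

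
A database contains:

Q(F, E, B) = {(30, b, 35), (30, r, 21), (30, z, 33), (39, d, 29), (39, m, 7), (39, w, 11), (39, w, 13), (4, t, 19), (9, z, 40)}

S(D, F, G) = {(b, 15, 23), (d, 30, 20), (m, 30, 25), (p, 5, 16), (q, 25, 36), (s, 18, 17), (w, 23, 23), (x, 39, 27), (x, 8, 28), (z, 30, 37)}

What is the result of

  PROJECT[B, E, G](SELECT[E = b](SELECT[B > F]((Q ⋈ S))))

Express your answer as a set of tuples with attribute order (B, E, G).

Q ⋈ S (natural join on F): {(30, b, 35, d, 20), (30, b, 35, m, 25), (30, b, 35, z, 37), (30, r, 21, d, 20), (30, r, 21, m, 25), (30, r, 21, z, 37), (30, z, 33, d, 20), (30, z, 33, m, 25), (30, z, 33, z, 37), (39, d, 29, x, 27), (39, m, 7, x, 27), (39, w, 11, x, 27), (39, w, 13, x, 27)}
Filtering on B > F leaves {(30, b, 35, d, 20), (30, b, 35, m, 25), (30, b, 35, z, 37), (30, z, 33, d, 20), (30, z, 33, m, 25), (30, z, 33, z, 37)}.
Filtering on E = b leaves {(30, b, 35, d, 20), (30, b, 35, m, 25), (30, b, 35, z, 37)}.
π_{B, E, G} gives {(35, b, 20), (35, b, 25), (35, b, 37)}.

{(35, b, 20), (35, b, 25), (35, b, 37)}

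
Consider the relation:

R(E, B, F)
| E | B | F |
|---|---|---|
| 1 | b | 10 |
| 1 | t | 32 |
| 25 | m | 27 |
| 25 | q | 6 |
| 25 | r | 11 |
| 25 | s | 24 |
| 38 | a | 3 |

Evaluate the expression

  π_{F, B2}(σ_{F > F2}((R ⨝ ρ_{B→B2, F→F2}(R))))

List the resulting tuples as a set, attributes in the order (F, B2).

ρ[B→B2, F→F2]: schema becomes (E, B2, F2); tuples unchanged.
Joining R and ρ_{B→B2, F→F2}(R) on E yields {(1, b, 10, b, 10), (1, b, 10, t, 32), (1, t, 32, b, 10), (1, t, 32, t, 32), (25, m, 27, m, 27), (25, m, 27, q, 6), (25, m, 27, r, 11), (25, m, 27, s, 24), (25, q, 6, m, 27), (25, q, 6, q, 6), (25, q, 6, r, 11), (25, q, 6, s, 24), (25, r, 11, m, 27), (25, r, 11, q, 6), (25, r, 11, r, 11), (25, r, 11, s, 24), (25, s, 24, m, 27), (25, s, 24, q, 6), (25, s, 24, r, 11), (25, s, 24, s, 24), (38, a, 3, a, 3)}.
Selection F > F2: {(1, t, 32, b, 10), (25, m, 27, q, 6), (25, m, 27, r, 11), (25, m, 27, s, 24), (25, r, 11, q, 6), (25, s, 24, q, 6), (25, s, 24, r, 11)}
π_{F, B2} gives {(11, q), (24, q), (24, r), (27, q), (27, r), (27, s), (32, b)}.

{(11, q), (24, q), (24, r), (27, q), (27, r), (27, s), (32, b)}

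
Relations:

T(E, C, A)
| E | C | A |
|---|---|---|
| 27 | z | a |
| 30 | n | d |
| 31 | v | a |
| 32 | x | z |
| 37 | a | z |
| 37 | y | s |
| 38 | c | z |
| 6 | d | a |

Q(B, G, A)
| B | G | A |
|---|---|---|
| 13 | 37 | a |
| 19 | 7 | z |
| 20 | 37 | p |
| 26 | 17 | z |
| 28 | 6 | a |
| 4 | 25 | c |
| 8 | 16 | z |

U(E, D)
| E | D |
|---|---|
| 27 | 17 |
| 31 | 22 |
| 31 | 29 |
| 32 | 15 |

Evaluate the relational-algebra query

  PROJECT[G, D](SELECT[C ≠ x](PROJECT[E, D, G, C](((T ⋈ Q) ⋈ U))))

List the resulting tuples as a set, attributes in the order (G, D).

Natural join on A: {(27, z, a, 13, 37), (27, z, a, 28, 6), (31, v, a, 13, 37), (31, v, a, 28, 6), (32, x, z, 19, 7), (32, x, z, 26, 17), (32, x, z, 8, 16), (37, a, z, 19, 7), (37, a, z, 26, 17), (37, a, z, 8, 16), (38, c, z, 19, 7), (38, c, z, 26, 17), (38, c, z, 8, 16), (6, d, a, 13, 37), (6, d, a, 28, 6)}
Natural join on E: {(27, z, a, 13, 37, 17), (27, z, a, 28, 6, 17), (31, v, a, 13, 37, 22), (31, v, a, 13, 37, 29), (31, v, a, 28, 6, 22), (31, v, a, 28, 6, 29), (32, x, z, 19, 7, 15), (32, x, z, 26, 17, 15), (32, x, z, 8, 16, 15)}
Keep only column(s) E, D, G, C: {(27, 17, 37, z), (27, 17, 6, z), (31, 22, 37, v), (31, 22, 6, v), (31, 29, 37, v), (31, 29, 6, v), (32, 15, 16, x), (32, 15, 17, x), (32, 15, 7, x)}
Selection C ≠ x: {(27, 17, 37, z), (27, 17, 6, z), (31, 22, 37, v), (31, 22, 6, v), (31, 29, 37, v), (31, 29, 6, v)}
Keep only column(s) G, D: {(37, 17), (37, 22), (37, 29), (6, 17), (6, 22), (6, 29)}

{(37, 17), (37, 22), (37, 29), (6, 17), (6, 22), (6, 29)}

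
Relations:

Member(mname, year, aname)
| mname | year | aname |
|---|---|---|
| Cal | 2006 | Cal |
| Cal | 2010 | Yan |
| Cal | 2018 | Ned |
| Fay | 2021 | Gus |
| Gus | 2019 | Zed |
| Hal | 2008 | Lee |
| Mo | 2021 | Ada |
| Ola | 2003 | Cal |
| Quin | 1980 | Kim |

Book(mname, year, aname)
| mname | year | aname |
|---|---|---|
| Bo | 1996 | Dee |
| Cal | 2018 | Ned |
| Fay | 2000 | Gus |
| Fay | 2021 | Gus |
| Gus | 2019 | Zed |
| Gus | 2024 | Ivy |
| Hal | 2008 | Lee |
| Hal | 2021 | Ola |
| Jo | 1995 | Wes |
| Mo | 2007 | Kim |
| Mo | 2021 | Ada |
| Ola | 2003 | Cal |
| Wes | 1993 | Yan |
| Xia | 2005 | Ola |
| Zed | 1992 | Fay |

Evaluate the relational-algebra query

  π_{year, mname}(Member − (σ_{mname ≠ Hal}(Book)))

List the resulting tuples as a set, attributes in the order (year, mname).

{(1980, Quin), (2006, Cal), (2008, Hal), (2010, Cal)}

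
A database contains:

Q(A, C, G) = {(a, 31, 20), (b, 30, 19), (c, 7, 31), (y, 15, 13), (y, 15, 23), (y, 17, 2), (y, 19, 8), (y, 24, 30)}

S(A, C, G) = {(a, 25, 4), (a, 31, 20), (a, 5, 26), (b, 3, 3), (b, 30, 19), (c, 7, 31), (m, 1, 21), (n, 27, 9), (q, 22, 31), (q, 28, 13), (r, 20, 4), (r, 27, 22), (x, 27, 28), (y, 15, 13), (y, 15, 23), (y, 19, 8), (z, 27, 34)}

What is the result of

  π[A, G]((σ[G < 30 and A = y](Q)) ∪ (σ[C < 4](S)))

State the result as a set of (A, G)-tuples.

Apply σ_{G < 30 and A = y}; surviving tuples: {(y, 15, 13), (y, 15, 23), (y, 17, 2), (y, 19, 8)}
Apply σ_{C < 4}; surviving tuples: {(b, 3, 3), (m, 1, 21)}
Union: {(y, 15, 13), (y, 15, 23), (y, 17, 2), (y, 19, 8)} with {(b, 3, 3), (m, 1, 21)} → {(b, 3, 3), (m, 1, 21), (y, 15, 13), (y, 15, 23), (y, 17, 2), (y, 19, 8)}
π[A, G]: project onto (A, G) → {(b, 3), (m, 21), (y, 13), (y, 2), (y, 23), (y, 8)}

{(b, 3), (m, 21), (y, 13), (y, 2), (y, 23), (y, 8)}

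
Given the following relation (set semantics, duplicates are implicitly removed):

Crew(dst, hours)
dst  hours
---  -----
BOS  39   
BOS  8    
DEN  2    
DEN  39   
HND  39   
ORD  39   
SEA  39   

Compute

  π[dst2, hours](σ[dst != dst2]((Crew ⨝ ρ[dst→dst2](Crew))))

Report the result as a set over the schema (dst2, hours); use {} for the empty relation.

{(BOS, 39), (DEN, 39), (HND, 39), (ORD, 39), (SEA, 39)}

ρ[dst→dst2]: schema becomes (dst2, hours); tuples unchanged.
Crew ⋈ ρ[dst→dst2](Crew) (natural join on hours): {(BOS, 39, BOS), (BOS, 39, DEN), (BOS, 39, HND), (BOS, 39, ORD), (BOS, 39, SEA), (BOS, 8, BOS), (DEN, 2, DEN), (DEN, 39, BOS), (DEN, 39, DEN), (DEN, 39, HND), (DEN, 39, ORD), (DEN, 39, SEA), (HND, 39, BOS), (HND, 39, DEN), (HND, 39, HND), (HND, 39, ORD), (HND, 39, SEA), (ORD, 39, BOS), (ORD, 39, DEN), (ORD, 39, HND), (ORD, 39, ORD), (ORD, 39, SEA), (SEA, 39, BOS), (SEA, 39, DEN), (SEA, 39, HND), (SEA, 39, ORD), (SEA, 39, SEA)}
σ[dst != dst2]: keep tuples satisfying dst != dst2 → {(BOS, 39, DEN), (BOS, 39, HND), (BOS, 39, ORD), (BOS, 39, SEA), (DEN, 39, BOS), (DEN, 39, HND), (DEN, 39, ORD), (DEN, 39, SEA), (HND, 39, BOS), (HND, 39, DEN), (HND, 39, ORD), (HND, 39, SEA), (ORD, 39, BOS), (ORD, 39, DEN), (ORD, 39, HND), (ORD, 39, SEA), (SEA, 39, BOS), (SEA, 39, DEN), (SEA, 39, HND), (SEA, 39, ORD)}
Keep only column(s) dst2, hours (15 duplicate(s) eliminated): {(BOS, 39), (DEN, 39), (HND, 39), (ORD, 39), (SEA, 39)}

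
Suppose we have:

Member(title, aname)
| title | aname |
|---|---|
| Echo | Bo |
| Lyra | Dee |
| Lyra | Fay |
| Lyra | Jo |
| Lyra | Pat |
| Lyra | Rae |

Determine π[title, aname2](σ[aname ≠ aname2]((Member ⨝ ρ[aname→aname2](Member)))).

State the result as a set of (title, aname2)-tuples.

{(Lyra, Dee), (Lyra, Fay), (Lyra, Jo), (Lyra, Pat), (Lyra, Rae)}

ρ[aname→aname2]: schema becomes (title, aname2); tuples unchanged.
Joining Member and ρ[aname→aname2](Member) on title yields {(Echo, Bo, Bo), (Lyra, Dee, Dee), (Lyra, Dee, Fay), (Lyra, Dee, Jo), (Lyra, Dee, Pat), (Lyra, Dee, Rae), (Lyra, Fay, Dee), (Lyra, Fay, Fay), (Lyra, Fay, Jo), (Lyra, Fay, Pat), (Lyra, Fay, Rae), (Lyra, Jo, Dee), (Lyra, Jo, Fay), (Lyra, Jo, Jo), (Lyra, Jo, Pat), (Lyra, Jo, Rae), (Lyra, Pat, Dee), (Lyra, Pat, Fay), (Lyra, Pat, Jo), (Lyra, Pat, Pat), (Lyra, Pat, Rae), (Lyra, Rae, Dee), (Lyra, Rae, Fay), (Lyra, Rae, Jo), (Lyra, Rae, Pat), (Lyra, Rae, Rae)}.
σ[aname ≠ aname2]: keep tuples satisfying aname ≠ aname2 → {(Lyra, Dee, Fay), (Lyra, Dee, Jo), (Lyra, Dee, Pat), (Lyra, Dee, Rae), (Lyra, Fay, Dee), (Lyra, Fay, Jo), (Lyra, Fay, Pat), (Lyra, Fay, Rae), (Lyra, Jo, Dee), (Lyra, Jo, Fay), (Lyra, Jo, Pat), (Lyra, Jo, Rae), (Lyra, Pat, Dee), (Lyra, Pat, Fay), (Lyra, Pat, Jo), (Lyra, Pat, Rae), (Lyra, Rae, Dee), (Lyra, Rae, Fay), (Lyra, Rae, Jo), (Lyra, Rae, Pat)}
Projecting to title, aname2 (15 duplicate(s) eliminated): {(Lyra, Dee), (Lyra, Fay), (Lyra, Jo), (Lyra, Pat), (Lyra, Rae)}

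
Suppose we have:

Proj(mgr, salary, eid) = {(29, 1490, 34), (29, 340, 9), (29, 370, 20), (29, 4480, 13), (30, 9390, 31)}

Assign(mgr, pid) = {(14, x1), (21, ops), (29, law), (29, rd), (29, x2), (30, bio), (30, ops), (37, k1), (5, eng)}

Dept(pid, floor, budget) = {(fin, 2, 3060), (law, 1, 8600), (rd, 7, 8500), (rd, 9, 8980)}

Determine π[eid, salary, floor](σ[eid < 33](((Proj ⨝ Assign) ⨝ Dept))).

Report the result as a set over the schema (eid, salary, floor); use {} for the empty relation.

Proj ⋈ Assign (natural join on mgr): {(29, 1490, 34, law), (29, 1490, 34, rd), (29, 1490, 34, x2), (29, 340, 9, law), (29, 340, 9, rd), (29, 340, 9, x2), (29, 370, 20, law), (29, 370, 20, rd), (29, 370, 20, x2), (29, 4480, 13, law), (29, 4480, 13, rd), (29, 4480, 13, x2), (30, 9390, 31, bio), (30, 9390, 31, ops)}
(Proj ⨝ Assign) ⋈ Dept (natural join on pid): {(29, 1490, 34, law, 1, 8600), (29, 1490, 34, rd, 7, 8500), (29, 1490, 34, rd, 9, 8980), (29, 340, 9, law, 1, 8600), (29, 340, 9, rd, 7, 8500), (29, 340, 9, rd, 9, 8980), (29, 370, 20, law, 1, 8600), (29, 370, 20, rd, 7, 8500), (29, 370, 20, rd, 9, 8980), (29, 4480, 13, law, 1, 8600), (29, 4480, 13, rd, 7, 8500), (29, 4480, 13, rd, 9, 8980)}
σ[eid < 33]: keep tuples satisfying eid < 33 → {(29, 340, 9, law, 1, 8600), (29, 340, 9, rd, 7, 8500), (29, 340, 9, rd, 9, 8980), (29, 370, 20, law, 1, 8600), (29, 370, 20, rd, 7, 8500), (29, 370, 20, rd, 9, 8980), (29, 4480, 13, law, 1, 8600), (29, 4480, 13, rd, 7, 8500), (29, 4480, 13, rd, 9, 8980)}
π_{eid, salary, floor} gives {(13, 4480, 1), (13, 4480, 7), (13, 4480, 9), (20, 370, 1), (20, 370, 7), (20, 370, 9), (9, 340, 1), (9, 340, 7), (9, 340, 9)}.

{(13, 4480, 1), (13, 4480, 7), (13, 4480, 9), (20, 370, 1), (20, 370, 7), (20, 370, 9), (9, 340, 1), (9, 340, 7), (9, 340, 9)}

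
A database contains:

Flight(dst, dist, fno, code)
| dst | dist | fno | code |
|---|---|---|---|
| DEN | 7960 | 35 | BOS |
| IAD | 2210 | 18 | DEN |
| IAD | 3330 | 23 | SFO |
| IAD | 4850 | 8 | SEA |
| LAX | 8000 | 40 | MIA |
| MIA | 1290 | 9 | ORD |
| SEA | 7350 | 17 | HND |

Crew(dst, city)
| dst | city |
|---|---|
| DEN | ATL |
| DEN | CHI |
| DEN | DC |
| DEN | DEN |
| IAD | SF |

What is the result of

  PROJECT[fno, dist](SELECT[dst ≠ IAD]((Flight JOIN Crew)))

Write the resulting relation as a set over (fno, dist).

{(35, 7960)}

Flight ⋈ Crew (natural join on dst): {(DEN, 7960, 35, BOS, ATL), (DEN, 7960, 35, BOS, CHI), (DEN, 7960, 35, BOS, DC), (DEN, 7960, 35, BOS, DEN), (IAD, 2210, 18, DEN, SF), (IAD, 3330, 23, SFO, SF), (IAD, 4850, 8, SEA, SF)}
Filtering on dst ≠ IAD leaves {(DEN, 7960, 35, BOS, ATL), (DEN, 7960, 35, BOS, CHI), (DEN, 7960, 35, BOS, DC), (DEN, 7960, 35, BOS, DEN)}.
Keep only column(s) fno, dist (3 duplicate(s) eliminated): {(35, 7960)}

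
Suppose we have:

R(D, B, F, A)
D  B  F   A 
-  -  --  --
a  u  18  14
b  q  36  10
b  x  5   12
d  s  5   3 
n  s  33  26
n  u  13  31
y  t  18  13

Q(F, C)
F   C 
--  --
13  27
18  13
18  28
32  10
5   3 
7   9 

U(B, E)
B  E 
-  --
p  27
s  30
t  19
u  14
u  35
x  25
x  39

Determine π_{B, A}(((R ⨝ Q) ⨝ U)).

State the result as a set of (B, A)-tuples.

R ⋈ Q (natural join on F): {(a, u, 18, 14, 13), (a, u, 18, 14, 28), (b, x, 5, 12, 3), (d, s, 5, 3, 3), (n, u, 13, 31, 27), (y, t, 18, 13, 13), (y, t, 18, 13, 28)}
(R ⨝ Q) ⋈ U (natural join on B): {(a, u, 18, 14, 13, 14), (a, u, 18, 14, 13, 35), (a, u, 18, 14, 28, 14), (a, u, 18, 14, 28, 35), (b, x, 5, 12, 3, 25), (b, x, 5, 12, 3, 39), (d, s, 5, 3, 3, 30), (n, u, 13, 31, 27, 14), (n, u, 13, 31, 27, 35), (y, t, 18, 13, 13, 19), (y, t, 18, 13, 28, 19)}
Projecting to B, A (6 duplicate(s) eliminated): {(s, 3), (t, 13), (u, 14), (u, 31), (x, 12)}

{(s, 3), (t, 13), (u, 14), (u, 31), (x, 12)}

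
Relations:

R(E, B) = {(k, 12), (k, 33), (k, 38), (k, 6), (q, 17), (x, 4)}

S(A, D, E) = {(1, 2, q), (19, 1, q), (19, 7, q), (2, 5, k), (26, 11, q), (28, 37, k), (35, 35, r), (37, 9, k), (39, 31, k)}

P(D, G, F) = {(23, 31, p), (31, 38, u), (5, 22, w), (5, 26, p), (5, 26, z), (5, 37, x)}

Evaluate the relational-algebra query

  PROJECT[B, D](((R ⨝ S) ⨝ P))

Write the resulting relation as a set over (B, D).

{(12, 31), (12, 5), (33, 31), (33, 5), (38, 31), (38, 5), (6, 31), (6, 5)}

R ⋈ S (natural join on E): {(k, 12, 2, 5), (k, 12, 28, 37), (k, 12, 37, 9), (k, 12, 39, 31), (k, 33, 2, 5), (k, 33, 28, 37), (k, 33, 37, 9), (k, 33, 39, 31), (k, 38, 2, 5), (k, 38, 28, 37), (k, 38, 37, 9), (k, 38, 39, 31), (k, 6, 2, 5), (k, 6, 28, 37), (k, 6, 37, 9), (k, 6, 39, 31), (q, 17, 1, 2), (q, 17, 19, 1), (q, 17, 19, 7), (q, 17, 26, 11)}
(R ⨝ S) ⋈ P (natural join on D): {(k, 12, 2, 5, 22, w), (k, 12, 2, 5, 26, p), (k, 12, 2, 5, 26, z), (k, 12, 2, 5, 37, x), (k, 12, 39, 31, 38, u), (k, 33, 2, 5, 22, w), (k, 33, 2, 5, 26, p), (k, 33, 2, 5, 26, z), (k, 33, 2, 5, 37, x), (k, 33, 39, 31, 38, u), (k, 38, 2, 5, 22, w), (k, 38, 2, 5, 26, p), (k, 38, 2, 5, 26, z), (k, 38, 2, 5, 37, x), (k, 38, 39, 31, 38, u), (k, 6, 2, 5, 22, w), (k, 6, 2, 5, 26, p), (k, 6, 2, 5, 26, z), (k, 6, 2, 5, 37, x), (k, 6, 39, 31, 38, u)}
Projecting to B, D (12 duplicate(s) eliminated): {(12, 31), (12, 5), (33, 31), (33, 5), (38, 31), (38, 5), (6, 31), (6, 5)}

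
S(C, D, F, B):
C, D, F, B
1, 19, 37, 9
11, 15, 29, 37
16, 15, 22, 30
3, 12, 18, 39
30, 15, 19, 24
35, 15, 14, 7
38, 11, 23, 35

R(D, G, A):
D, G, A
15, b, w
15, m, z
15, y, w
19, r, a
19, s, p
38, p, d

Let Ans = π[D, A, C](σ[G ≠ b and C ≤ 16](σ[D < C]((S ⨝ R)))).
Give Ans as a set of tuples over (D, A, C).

{(15, w, 16), (15, z, 16)}

Joining S and R on D yields {(1, 19, 37, 9, r, a), (1, 19, 37, 9, s, p), (11, 15, 29, 37, b, w), (11, 15, 29, 37, m, z), (11, 15, 29, 37, y, w), (16, 15, 22, 30, b, w), (16, 15, 22, 30, m, z), (16, 15, 22, 30, y, w), (30, 15, 19, 24, b, w), (30, 15, 19, 24, m, z), (30, 15, 19, 24, y, w), (35, 15, 14, 7, b, w), (35, 15, 14, 7, m, z), (35, 15, 14, 7, y, w)}.
Apply σ_{D < C}; surviving tuples: {(16, 15, 22, 30, b, w), (16, 15, 22, 30, m, z), (16, 15, 22, 30, y, w), (30, 15, 19, 24, b, w), (30, 15, 19, 24, m, z), (30, 15, 19, 24, y, w), (35, 15, 14, 7, b, w), (35, 15, 14, 7, m, z), (35, 15, 14, 7, y, w)}
Apply σ_{G ≠ b and C ≤ 16}; surviving tuples: {(16, 15, 22, 30, m, z), (16, 15, 22, 30, y, w)}
Keep only column(s) D, A, C: {(15, w, 16), (15, z, 16)}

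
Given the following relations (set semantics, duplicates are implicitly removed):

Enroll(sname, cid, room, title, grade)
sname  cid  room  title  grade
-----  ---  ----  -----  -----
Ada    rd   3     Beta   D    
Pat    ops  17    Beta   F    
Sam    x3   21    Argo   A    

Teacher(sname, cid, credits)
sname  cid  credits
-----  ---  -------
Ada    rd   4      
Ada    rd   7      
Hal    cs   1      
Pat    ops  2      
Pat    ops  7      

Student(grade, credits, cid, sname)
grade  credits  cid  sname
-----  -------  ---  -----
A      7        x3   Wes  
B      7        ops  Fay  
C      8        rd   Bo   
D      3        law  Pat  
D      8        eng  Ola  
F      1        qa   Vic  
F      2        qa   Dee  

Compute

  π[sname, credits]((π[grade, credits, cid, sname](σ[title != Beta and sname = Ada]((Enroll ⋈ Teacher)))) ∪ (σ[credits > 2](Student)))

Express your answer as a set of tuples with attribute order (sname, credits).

{(Bo, 8), (Fay, 7), (Ola, 8), (Pat, 3), (Wes, 7)}

Joining Enroll and Teacher on sname, cid yields {(Ada, rd, 3, Beta, D, 4), (Ada, rd, 3, Beta, D, 7), (Pat, ops, 17, Beta, F, 2), (Pat, ops, 17, Beta, F, 7)}.
σ[title != Beta and sname = Ada]: keep tuples satisfying title != Beta and sname = Ada → {}
Projecting to grade, credits, cid, sname: {}
σ[credits > 2]: keep tuples satisfying credits > 2 → {(A, 7, x3, Wes), (B, 7, ops, Fay), (C, 8, rd, Bo), (D, 3, law, Pat), (D, 8, eng, Ola)}
Union: {} with {(A, 7, x3, Wes), (B, 7, ops, Fay), (C, 8, rd, Bo), (D, 3, law, Pat), (D, 8, eng, Ola)} → {(A, 7, x3, Wes), (B, 7, ops, Fay), (C, 8, rd, Bo), (D, 3, law, Pat), (D, 8, eng, Ola)}
Projecting to sname, credits: {(Bo, 8), (Fay, 7), (Ola, 8), (Pat, 3), (Wes, 7)}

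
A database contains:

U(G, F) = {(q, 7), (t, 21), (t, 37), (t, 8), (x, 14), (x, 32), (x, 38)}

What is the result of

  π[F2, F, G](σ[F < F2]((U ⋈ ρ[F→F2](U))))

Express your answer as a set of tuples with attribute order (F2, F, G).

ρ[F→F2]: schema becomes (G, F2); tuples unchanged.
Joining U and ρ[F→F2](U) on G yields {(q, 7, 7), (t, 21, 21), (t, 21, 37), (t, 21, 8), (t, 37, 21), (t, 37, 37), (t, 37, 8), (t, 8, 21), (t, 8, 37), (t, 8, 8), (x, 14, 14), (x, 14, 32), (x, 14, 38), (x, 32, 14), (x, 32, 32), (x, 32, 38), (x, 38, 14), (x, 38, 32), (x, 38, 38)}.
σ[F < F2]: keep tuples satisfying F < F2 → {(t, 21, 37), (t, 8, 21), (t, 8, 37), (x, 14, 32), (x, 14, 38), (x, 32, 38)}
π[F2, F, G]: project onto (F2, F, G) → {(21, 8, t), (32, 14, x), (37, 21, t), (37, 8, t), (38, 14, x), (38, 32, x)}

{(21, 8, t), (32, 14, x), (37, 21, t), (37, 8, t), (38, 14, x), (38, 32, x)}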